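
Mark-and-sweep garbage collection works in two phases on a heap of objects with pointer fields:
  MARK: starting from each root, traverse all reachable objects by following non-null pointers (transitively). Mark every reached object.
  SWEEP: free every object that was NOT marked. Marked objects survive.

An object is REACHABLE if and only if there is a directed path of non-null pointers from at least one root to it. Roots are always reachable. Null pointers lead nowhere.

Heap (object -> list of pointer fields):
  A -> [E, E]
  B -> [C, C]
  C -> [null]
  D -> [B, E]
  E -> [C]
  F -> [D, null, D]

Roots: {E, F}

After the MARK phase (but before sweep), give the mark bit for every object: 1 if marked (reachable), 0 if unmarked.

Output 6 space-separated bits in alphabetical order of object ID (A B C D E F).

Roots: E F
Mark E: refs=C, marked=E
Mark F: refs=D null D, marked=E F
Mark C: refs=null, marked=C E F
Mark D: refs=B E, marked=C D E F
Mark B: refs=C C, marked=B C D E F
Unmarked (collected): A

Answer: 0 1 1 1 1 1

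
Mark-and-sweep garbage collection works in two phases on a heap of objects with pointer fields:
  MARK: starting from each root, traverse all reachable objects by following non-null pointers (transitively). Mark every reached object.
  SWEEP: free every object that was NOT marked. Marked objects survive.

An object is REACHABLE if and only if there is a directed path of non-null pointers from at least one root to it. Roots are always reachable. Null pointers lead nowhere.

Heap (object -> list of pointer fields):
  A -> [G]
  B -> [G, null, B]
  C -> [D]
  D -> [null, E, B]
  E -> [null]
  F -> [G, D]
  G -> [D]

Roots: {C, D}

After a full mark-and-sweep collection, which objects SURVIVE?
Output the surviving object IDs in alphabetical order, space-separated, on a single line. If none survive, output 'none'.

Answer: B C D E G

Derivation:
Roots: C D
Mark C: refs=D, marked=C
Mark D: refs=null E B, marked=C D
Mark E: refs=null, marked=C D E
Mark B: refs=G null B, marked=B C D E
Mark G: refs=D, marked=B C D E G
Unmarked (collected): A F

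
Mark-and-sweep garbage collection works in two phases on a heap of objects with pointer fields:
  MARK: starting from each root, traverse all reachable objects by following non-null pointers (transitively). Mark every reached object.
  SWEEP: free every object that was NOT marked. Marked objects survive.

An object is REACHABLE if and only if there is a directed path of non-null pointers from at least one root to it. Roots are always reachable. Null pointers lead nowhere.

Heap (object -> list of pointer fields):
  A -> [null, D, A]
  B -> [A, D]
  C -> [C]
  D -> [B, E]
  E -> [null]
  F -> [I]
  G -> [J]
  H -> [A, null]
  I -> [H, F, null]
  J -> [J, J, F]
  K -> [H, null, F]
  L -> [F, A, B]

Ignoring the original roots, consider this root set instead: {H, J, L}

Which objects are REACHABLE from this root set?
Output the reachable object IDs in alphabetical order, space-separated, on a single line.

Roots: H J L
Mark H: refs=A null, marked=H
Mark J: refs=J J F, marked=H J
Mark L: refs=F A B, marked=H J L
Mark A: refs=null D A, marked=A H J L
Mark F: refs=I, marked=A F H J L
Mark B: refs=A D, marked=A B F H J L
Mark D: refs=B E, marked=A B D F H J L
Mark I: refs=H F null, marked=A B D F H I J L
Mark E: refs=null, marked=A B D E F H I J L
Unmarked (collected): C G K

Answer: A B D E F H I J L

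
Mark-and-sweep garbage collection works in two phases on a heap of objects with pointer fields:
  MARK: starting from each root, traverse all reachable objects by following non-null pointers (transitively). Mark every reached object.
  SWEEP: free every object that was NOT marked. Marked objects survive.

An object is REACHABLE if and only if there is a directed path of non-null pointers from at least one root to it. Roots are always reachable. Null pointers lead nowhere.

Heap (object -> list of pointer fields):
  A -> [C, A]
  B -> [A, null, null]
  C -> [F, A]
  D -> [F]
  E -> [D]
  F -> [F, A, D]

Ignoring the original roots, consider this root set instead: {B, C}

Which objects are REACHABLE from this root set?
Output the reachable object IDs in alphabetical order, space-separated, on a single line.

Answer: A B C D F

Derivation:
Roots: B C
Mark B: refs=A null null, marked=B
Mark C: refs=F A, marked=B C
Mark A: refs=C A, marked=A B C
Mark F: refs=F A D, marked=A B C F
Mark D: refs=F, marked=A B C D F
Unmarked (collected): E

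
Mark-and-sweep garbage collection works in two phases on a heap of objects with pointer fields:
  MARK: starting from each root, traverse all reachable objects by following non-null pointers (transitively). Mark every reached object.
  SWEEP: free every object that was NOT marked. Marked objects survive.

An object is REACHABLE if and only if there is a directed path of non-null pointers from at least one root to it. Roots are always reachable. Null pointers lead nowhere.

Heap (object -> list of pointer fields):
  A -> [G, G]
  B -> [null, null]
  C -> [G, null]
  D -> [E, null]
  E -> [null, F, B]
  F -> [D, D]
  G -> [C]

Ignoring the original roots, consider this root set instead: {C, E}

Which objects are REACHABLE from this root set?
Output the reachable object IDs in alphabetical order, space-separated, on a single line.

Answer: B C D E F G

Derivation:
Roots: C E
Mark C: refs=G null, marked=C
Mark E: refs=null F B, marked=C E
Mark G: refs=C, marked=C E G
Mark F: refs=D D, marked=C E F G
Mark B: refs=null null, marked=B C E F G
Mark D: refs=E null, marked=B C D E F G
Unmarked (collected): A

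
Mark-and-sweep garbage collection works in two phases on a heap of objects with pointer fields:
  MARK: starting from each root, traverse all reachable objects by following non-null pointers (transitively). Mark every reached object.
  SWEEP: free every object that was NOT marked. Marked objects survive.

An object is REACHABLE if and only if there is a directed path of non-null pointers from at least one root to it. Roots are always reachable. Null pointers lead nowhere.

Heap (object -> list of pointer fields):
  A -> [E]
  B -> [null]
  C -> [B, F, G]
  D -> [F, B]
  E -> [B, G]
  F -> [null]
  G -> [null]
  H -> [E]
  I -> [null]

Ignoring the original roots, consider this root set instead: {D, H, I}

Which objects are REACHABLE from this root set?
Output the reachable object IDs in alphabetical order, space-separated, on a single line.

Roots: D H I
Mark D: refs=F B, marked=D
Mark H: refs=E, marked=D H
Mark I: refs=null, marked=D H I
Mark F: refs=null, marked=D F H I
Mark B: refs=null, marked=B D F H I
Mark E: refs=B G, marked=B D E F H I
Mark G: refs=null, marked=B D E F G H I
Unmarked (collected): A C

Answer: B D E F G H I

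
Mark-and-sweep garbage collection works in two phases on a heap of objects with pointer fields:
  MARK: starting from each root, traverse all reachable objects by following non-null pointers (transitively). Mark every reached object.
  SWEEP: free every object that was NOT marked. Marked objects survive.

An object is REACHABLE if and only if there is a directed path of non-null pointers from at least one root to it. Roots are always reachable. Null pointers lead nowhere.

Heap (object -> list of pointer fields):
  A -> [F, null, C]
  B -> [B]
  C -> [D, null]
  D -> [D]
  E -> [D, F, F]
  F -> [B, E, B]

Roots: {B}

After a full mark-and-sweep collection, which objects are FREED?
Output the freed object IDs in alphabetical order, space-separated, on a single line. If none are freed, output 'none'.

Answer: A C D E F

Derivation:
Roots: B
Mark B: refs=B, marked=B
Unmarked (collected): A C D E F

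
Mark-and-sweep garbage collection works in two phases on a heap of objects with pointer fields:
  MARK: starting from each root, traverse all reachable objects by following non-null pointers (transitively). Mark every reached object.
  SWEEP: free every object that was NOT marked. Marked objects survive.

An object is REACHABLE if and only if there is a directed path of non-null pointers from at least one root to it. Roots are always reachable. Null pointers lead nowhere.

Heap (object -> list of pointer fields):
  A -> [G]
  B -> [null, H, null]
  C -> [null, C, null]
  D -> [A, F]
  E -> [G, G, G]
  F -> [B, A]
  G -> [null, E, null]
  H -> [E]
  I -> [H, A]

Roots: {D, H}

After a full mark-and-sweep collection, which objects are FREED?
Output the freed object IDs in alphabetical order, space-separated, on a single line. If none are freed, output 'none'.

Roots: D H
Mark D: refs=A F, marked=D
Mark H: refs=E, marked=D H
Mark A: refs=G, marked=A D H
Mark F: refs=B A, marked=A D F H
Mark E: refs=G G G, marked=A D E F H
Mark G: refs=null E null, marked=A D E F G H
Mark B: refs=null H null, marked=A B D E F G H
Unmarked (collected): C I

Answer: C I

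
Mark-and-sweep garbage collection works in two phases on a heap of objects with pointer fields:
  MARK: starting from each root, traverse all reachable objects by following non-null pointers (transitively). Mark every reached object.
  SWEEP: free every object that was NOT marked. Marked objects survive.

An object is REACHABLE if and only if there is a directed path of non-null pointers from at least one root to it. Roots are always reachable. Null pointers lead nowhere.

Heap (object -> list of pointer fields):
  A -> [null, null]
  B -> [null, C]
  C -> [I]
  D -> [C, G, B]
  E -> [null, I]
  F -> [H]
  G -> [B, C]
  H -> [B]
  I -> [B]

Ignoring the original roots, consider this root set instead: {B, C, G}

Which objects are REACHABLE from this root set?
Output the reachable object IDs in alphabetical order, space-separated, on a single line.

Roots: B C G
Mark B: refs=null C, marked=B
Mark C: refs=I, marked=B C
Mark G: refs=B C, marked=B C G
Mark I: refs=B, marked=B C G I
Unmarked (collected): A D E F H

Answer: B C G I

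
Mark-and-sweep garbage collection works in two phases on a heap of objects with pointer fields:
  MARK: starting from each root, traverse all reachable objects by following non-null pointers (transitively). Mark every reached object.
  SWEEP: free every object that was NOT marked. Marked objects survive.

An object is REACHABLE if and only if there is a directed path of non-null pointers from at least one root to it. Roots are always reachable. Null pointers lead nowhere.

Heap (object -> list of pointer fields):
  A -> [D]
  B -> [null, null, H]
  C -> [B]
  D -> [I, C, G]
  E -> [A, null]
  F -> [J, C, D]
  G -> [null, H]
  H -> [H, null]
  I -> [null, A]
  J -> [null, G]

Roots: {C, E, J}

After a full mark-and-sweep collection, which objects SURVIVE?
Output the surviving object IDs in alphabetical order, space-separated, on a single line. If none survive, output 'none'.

Roots: C E J
Mark C: refs=B, marked=C
Mark E: refs=A null, marked=C E
Mark J: refs=null G, marked=C E J
Mark B: refs=null null H, marked=B C E J
Mark A: refs=D, marked=A B C E J
Mark G: refs=null H, marked=A B C E G J
Mark H: refs=H null, marked=A B C E G H J
Mark D: refs=I C G, marked=A B C D E G H J
Mark I: refs=null A, marked=A B C D E G H I J
Unmarked (collected): F

Answer: A B C D E G H I J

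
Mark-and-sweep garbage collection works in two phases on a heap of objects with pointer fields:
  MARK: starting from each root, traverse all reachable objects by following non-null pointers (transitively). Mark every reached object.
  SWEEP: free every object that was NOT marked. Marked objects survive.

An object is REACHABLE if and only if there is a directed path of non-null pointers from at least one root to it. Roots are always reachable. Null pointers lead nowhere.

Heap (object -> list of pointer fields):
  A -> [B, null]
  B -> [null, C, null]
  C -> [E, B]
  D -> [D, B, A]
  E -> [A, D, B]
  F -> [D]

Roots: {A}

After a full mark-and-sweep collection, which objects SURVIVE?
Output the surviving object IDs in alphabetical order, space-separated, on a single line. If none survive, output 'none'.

Answer: A B C D E

Derivation:
Roots: A
Mark A: refs=B null, marked=A
Mark B: refs=null C null, marked=A B
Mark C: refs=E B, marked=A B C
Mark E: refs=A D B, marked=A B C E
Mark D: refs=D B A, marked=A B C D E
Unmarked (collected): F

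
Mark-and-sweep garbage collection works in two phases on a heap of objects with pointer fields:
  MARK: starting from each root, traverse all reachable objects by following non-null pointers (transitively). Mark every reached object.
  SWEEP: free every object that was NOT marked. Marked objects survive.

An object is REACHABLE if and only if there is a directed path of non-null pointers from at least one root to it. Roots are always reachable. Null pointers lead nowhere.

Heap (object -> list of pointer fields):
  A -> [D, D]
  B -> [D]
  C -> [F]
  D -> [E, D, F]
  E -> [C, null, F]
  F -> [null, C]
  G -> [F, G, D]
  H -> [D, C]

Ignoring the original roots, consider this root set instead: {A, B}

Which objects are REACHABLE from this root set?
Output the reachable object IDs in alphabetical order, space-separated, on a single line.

Answer: A B C D E F

Derivation:
Roots: A B
Mark A: refs=D D, marked=A
Mark B: refs=D, marked=A B
Mark D: refs=E D F, marked=A B D
Mark E: refs=C null F, marked=A B D E
Mark F: refs=null C, marked=A B D E F
Mark C: refs=F, marked=A B C D E F
Unmarked (collected): G H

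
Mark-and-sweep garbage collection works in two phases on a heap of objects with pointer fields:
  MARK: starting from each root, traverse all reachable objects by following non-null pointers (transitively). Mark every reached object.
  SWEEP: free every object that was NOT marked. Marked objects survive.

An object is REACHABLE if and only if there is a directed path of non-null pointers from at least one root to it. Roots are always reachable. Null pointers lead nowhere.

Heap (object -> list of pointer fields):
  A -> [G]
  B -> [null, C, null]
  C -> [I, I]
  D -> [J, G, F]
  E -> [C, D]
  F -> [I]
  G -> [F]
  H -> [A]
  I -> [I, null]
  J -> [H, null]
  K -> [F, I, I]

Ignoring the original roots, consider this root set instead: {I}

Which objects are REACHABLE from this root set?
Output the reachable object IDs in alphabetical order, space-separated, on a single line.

Answer: I

Derivation:
Roots: I
Mark I: refs=I null, marked=I
Unmarked (collected): A B C D E F G H J K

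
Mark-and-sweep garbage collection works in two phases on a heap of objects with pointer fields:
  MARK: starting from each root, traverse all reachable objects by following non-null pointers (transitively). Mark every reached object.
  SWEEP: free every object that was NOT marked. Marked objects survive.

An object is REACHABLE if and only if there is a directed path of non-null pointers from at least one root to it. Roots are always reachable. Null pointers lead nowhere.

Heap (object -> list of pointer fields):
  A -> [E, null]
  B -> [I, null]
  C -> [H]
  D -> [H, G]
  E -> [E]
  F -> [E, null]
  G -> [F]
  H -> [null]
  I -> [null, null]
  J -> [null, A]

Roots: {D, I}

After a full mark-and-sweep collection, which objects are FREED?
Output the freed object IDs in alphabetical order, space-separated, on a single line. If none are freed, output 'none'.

Answer: A B C J

Derivation:
Roots: D I
Mark D: refs=H G, marked=D
Mark I: refs=null null, marked=D I
Mark H: refs=null, marked=D H I
Mark G: refs=F, marked=D G H I
Mark F: refs=E null, marked=D F G H I
Mark E: refs=E, marked=D E F G H I
Unmarked (collected): A B C J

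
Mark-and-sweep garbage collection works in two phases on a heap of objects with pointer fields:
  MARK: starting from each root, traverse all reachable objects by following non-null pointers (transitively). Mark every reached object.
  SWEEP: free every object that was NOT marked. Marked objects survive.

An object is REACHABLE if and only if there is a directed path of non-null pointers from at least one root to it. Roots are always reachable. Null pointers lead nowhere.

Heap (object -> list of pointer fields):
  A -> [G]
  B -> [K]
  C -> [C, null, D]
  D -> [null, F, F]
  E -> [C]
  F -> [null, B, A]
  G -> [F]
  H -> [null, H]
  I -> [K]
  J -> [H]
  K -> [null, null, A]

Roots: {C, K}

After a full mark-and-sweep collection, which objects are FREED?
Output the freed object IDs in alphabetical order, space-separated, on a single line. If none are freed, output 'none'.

Roots: C K
Mark C: refs=C null D, marked=C
Mark K: refs=null null A, marked=C K
Mark D: refs=null F F, marked=C D K
Mark A: refs=G, marked=A C D K
Mark F: refs=null B A, marked=A C D F K
Mark G: refs=F, marked=A C D F G K
Mark B: refs=K, marked=A B C D F G K
Unmarked (collected): E H I J

Answer: E H I J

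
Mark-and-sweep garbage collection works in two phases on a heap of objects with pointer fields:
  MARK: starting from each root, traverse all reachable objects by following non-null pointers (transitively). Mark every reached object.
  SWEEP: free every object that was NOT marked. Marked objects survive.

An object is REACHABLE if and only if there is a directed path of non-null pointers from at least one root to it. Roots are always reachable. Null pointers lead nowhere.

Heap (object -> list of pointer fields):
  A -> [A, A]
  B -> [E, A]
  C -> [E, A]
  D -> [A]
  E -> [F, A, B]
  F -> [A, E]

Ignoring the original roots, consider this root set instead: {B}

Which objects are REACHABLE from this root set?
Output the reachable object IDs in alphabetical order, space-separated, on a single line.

Roots: B
Mark B: refs=E A, marked=B
Mark E: refs=F A B, marked=B E
Mark A: refs=A A, marked=A B E
Mark F: refs=A E, marked=A B E F
Unmarked (collected): C D

Answer: A B E F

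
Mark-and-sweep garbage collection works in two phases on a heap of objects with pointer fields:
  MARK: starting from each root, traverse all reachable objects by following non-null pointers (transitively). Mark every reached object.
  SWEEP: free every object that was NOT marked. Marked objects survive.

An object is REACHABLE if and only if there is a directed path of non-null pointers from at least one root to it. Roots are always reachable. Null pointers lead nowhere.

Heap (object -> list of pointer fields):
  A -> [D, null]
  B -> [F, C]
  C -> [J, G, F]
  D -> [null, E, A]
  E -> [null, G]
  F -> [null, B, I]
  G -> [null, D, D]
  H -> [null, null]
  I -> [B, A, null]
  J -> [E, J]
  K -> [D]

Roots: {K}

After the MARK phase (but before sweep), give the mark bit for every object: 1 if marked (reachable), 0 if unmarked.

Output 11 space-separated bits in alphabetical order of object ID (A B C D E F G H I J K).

Roots: K
Mark K: refs=D, marked=K
Mark D: refs=null E A, marked=D K
Mark E: refs=null G, marked=D E K
Mark A: refs=D null, marked=A D E K
Mark G: refs=null D D, marked=A D E G K
Unmarked (collected): B C F H I J

Answer: 1 0 0 1 1 0 1 0 0 0 1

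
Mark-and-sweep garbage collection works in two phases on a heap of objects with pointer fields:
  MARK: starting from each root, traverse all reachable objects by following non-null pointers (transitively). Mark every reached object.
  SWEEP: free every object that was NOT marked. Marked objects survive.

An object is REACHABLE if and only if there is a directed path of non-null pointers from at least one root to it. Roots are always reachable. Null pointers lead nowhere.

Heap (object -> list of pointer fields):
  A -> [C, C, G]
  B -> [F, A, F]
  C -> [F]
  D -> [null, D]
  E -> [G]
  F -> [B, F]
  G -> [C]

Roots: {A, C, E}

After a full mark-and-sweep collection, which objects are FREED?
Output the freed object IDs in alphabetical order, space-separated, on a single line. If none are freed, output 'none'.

Answer: D

Derivation:
Roots: A C E
Mark A: refs=C C G, marked=A
Mark C: refs=F, marked=A C
Mark E: refs=G, marked=A C E
Mark G: refs=C, marked=A C E G
Mark F: refs=B F, marked=A C E F G
Mark B: refs=F A F, marked=A B C E F G
Unmarked (collected): D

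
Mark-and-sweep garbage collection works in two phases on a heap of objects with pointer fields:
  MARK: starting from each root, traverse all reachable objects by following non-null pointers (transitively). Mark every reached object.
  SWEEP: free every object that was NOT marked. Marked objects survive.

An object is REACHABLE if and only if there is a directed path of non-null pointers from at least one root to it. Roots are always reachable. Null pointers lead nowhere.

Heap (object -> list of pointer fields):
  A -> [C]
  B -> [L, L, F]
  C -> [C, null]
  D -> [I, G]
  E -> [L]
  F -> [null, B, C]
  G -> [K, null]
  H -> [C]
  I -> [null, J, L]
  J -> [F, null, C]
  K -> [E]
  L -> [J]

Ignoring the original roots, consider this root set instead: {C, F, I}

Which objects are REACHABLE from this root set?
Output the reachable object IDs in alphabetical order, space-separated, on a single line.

Answer: B C F I J L

Derivation:
Roots: C F I
Mark C: refs=C null, marked=C
Mark F: refs=null B C, marked=C F
Mark I: refs=null J L, marked=C F I
Mark B: refs=L L F, marked=B C F I
Mark J: refs=F null C, marked=B C F I J
Mark L: refs=J, marked=B C F I J L
Unmarked (collected): A D E G H K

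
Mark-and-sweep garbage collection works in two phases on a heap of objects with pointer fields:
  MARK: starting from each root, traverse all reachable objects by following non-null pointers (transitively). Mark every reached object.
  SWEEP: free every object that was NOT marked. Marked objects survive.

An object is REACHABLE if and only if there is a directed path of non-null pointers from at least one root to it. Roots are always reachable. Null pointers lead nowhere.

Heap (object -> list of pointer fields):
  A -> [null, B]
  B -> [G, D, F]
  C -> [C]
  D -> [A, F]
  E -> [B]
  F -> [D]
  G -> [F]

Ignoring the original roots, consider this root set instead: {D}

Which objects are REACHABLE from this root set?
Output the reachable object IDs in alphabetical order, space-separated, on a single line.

Answer: A B D F G

Derivation:
Roots: D
Mark D: refs=A F, marked=D
Mark A: refs=null B, marked=A D
Mark F: refs=D, marked=A D F
Mark B: refs=G D F, marked=A B D F
Mark G: refs=F, marked=A B D F G
Unmarked (collected): C E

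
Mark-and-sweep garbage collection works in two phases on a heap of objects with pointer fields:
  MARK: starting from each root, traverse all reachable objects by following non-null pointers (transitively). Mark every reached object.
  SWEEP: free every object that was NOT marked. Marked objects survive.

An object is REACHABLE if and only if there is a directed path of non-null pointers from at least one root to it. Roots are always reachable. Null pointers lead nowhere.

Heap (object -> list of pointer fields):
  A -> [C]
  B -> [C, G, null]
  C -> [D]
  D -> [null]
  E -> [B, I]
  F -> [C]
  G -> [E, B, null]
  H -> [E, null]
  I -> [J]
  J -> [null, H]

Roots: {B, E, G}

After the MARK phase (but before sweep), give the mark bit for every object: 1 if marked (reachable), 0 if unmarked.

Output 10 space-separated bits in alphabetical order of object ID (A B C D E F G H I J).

Answer: 0 1 1 1 1 0 1 1 1 1

Derivation:
Roots: B E G
Mark B: refs=C G null, marked=B
Mark E: refs=B I, marked=B E
Mark G: refs=E B null, marked=B E G
Mark C: refs=D, marked=B C E G
Mark I: refs=J, marked=B C E G I
Mark D: refs=null, marked=B C D E G I
Mark J: refs=null H, marked=B C D E G I J
Mark H: refs=E null, marked=B C D E G H I J
Unmarked (collected): A F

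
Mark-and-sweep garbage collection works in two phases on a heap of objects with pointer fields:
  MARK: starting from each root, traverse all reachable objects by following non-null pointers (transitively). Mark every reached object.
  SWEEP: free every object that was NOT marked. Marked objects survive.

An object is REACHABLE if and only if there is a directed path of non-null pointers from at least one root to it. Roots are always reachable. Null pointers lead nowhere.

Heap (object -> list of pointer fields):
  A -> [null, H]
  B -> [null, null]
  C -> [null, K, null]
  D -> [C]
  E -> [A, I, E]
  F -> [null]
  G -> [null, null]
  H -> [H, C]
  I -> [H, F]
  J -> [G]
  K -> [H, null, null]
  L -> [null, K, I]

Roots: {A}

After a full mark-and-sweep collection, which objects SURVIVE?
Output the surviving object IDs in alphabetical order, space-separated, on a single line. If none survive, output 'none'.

Roots: A
Mark A: refs=null H, marked=A
Mark H: refs=H C, marked=A H
Mark C: refs=null K null, marked=A C H
Mark K: refs=H null null, marked=A C H K
Unmarked (collected): B D E F G I J L

Answer: A C H K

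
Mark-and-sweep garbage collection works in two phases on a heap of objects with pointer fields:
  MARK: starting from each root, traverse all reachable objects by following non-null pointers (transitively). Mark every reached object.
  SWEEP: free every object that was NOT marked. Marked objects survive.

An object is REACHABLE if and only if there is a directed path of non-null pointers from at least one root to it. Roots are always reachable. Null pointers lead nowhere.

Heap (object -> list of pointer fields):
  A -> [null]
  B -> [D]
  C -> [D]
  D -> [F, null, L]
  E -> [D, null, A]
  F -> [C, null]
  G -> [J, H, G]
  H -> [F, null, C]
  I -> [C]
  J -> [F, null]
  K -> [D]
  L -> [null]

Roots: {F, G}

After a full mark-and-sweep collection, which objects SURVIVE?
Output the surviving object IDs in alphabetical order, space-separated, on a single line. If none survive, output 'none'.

Roots: F G
Mark F: refs=C null, marked=F
Mark G: refs=J H G, marked=F G
Mark C: refs=D, marked=C F G
Mark J: refs=F null, marked=C F G J
Mark H: refs=F null C, marked=C F G H J
Mark D: refs=F null L, marked=C D F G H J
Mark L: refs=null, marked=C D F G H J L
Unmarked (collected): A B E I K

Answer: C D F G H J L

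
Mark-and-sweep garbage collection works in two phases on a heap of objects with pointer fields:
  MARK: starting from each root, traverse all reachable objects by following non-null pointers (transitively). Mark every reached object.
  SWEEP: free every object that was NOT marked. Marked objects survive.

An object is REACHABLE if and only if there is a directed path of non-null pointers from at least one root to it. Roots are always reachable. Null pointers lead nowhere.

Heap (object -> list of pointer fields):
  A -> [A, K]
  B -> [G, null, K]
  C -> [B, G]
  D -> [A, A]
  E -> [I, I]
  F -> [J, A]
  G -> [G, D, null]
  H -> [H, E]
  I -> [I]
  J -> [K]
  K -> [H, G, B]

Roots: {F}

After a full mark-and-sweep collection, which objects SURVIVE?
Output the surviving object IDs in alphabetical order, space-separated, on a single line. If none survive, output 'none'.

Roots: F
Mark F: refs=J A, marked=F
Mark J: refs=K, marked=F J
Mark A: refs=A K, marked=A F J
Mark K: refs=H G B, marked=A F J K
Mark H: refs=H E, marked=A F H J K
Mark G: refs=G D null, marked=A F G H J K
Mark B: refs=G null K, marked=A B F G H J K
Mark E: refs=I I, marked=A B E F G H J K
Mark D: refs=A A, marked=A B D E F G H J K
Mark I: refs=I, marked=A B D E F G H I J K
Unmarked (collected): C

Answer: A B D E F G H I J K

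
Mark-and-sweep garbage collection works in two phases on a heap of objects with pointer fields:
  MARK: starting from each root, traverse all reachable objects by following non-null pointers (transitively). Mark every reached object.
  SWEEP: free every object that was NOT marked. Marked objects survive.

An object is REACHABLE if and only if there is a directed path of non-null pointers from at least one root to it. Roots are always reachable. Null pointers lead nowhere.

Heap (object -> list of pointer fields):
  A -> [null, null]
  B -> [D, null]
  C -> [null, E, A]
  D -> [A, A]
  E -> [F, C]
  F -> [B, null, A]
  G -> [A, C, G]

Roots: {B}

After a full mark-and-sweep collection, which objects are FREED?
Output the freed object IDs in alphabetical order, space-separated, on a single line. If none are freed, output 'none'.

Roots: B
Mark B: refs=D null, marked=B
Mark D: refs=A A, marked=B D
Mark A: refs=null null, marked=A B D
Unmarked (collected): C E F G

Answer: C E F G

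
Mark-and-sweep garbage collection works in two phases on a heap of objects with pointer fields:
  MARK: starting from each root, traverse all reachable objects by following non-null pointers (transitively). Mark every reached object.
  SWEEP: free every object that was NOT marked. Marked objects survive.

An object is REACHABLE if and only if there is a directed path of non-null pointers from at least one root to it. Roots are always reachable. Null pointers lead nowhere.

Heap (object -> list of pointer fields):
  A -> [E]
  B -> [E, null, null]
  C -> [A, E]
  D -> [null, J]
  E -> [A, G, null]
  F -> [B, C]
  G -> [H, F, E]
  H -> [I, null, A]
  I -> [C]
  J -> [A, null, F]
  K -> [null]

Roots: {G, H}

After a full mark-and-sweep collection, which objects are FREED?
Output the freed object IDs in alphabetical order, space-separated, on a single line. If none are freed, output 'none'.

Answer: D J K

Derivation:
Roots: G H
Mark G: refs=H F E, marked=G
Mark H: refs=I null A, marked=G H
Mark F: refs=B C, marked=F G H
Mark E: refs=A G null, marked=E F G H
Mark I: refs=C, marked=E F G H I
Mark A: refs=E, marked=A E F G H I
Mark B: refs=E null null, marked=A B E F G H I
Mark C: refs=A E, marked=A B C E F G H I
Unmarked (collected): D J K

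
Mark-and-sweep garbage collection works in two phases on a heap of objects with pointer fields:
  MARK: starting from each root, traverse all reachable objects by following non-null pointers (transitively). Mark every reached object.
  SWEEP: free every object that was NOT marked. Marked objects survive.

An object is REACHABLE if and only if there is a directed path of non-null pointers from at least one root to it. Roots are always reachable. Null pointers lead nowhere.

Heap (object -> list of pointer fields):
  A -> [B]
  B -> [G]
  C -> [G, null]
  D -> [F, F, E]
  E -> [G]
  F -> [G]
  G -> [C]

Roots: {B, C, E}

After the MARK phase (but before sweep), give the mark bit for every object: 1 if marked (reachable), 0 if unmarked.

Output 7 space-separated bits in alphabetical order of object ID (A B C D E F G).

Answer: 0 1 1 0 1 0 1

Derivation:
Roots: B C E
Mark B: refs=G, marked=B
Mark C: refs=G null, marked=B C
Mark E: refs=G, marked=B C E
Mark G: refs=C, marked=B C E G
Unmarked (collected): A D F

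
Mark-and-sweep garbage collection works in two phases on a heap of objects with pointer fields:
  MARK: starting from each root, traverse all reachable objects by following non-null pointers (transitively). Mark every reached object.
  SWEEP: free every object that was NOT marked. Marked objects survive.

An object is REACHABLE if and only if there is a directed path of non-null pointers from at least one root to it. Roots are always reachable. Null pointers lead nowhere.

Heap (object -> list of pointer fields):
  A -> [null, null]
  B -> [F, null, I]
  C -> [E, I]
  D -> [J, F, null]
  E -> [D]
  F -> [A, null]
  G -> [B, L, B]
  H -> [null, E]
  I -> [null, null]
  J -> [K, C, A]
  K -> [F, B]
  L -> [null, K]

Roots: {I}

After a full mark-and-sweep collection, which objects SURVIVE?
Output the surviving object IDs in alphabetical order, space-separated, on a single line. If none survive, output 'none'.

Answer: I

Derivation:
Roots: I
Mark I: refs=null null, marked=I
Unmarked (collected): A B C D E F G H J K L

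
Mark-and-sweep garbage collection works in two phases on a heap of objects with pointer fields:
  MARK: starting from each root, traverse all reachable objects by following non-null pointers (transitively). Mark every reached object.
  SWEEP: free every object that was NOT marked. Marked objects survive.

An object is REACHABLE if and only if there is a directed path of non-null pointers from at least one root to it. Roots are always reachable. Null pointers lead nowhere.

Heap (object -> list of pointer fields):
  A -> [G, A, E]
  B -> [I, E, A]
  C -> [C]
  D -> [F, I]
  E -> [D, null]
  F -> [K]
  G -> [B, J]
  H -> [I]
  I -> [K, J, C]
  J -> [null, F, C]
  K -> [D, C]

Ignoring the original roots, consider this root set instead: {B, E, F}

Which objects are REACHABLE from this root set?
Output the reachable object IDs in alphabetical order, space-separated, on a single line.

Roots: B E F
Mark B: refs=I E A, marked=B
Mark E: refs=D null, marked=B E
Mark F: refs=K, marked=B E F
Mark I: refs=K J C, marked=B E F I
Mark A: refs=G A E, marked=A B E F I
Mark D: refs=F I, marked=A B D E F I
Mark K: refs=D C, marked=A B D E F I K
Mark J: refs=null F C, marked=A B D E F I J K
Mark C: refs=C, marked=A B C D E F I J K
Mark G: refs=B J, marked=A B C D E F G I J K
Unmarked (collected): H

Answer: A B C D E F G I J K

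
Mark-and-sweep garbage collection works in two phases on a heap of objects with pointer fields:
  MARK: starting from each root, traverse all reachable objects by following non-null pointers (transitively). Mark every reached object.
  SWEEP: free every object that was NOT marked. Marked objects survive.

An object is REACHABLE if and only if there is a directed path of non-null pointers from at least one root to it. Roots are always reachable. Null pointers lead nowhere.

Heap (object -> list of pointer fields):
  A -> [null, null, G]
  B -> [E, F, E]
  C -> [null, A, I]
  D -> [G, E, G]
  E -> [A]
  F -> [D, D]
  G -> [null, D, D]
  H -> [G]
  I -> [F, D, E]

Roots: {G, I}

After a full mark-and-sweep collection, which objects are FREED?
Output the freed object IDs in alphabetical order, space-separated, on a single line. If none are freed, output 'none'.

Answer: B C H

Derivation:
Roots: G I
Mark G: refs=null D D, marked=G
Mark I: refs=F D E, marked=G I
Mark D: refs=G E G, marked=D G I
Mark F: refs=D D, marked=D F G I
Mark E: refs=A, marked=D E F G I
Mark A: refs=null null G, marked=A D E F G I
Unmarked (collected): B C H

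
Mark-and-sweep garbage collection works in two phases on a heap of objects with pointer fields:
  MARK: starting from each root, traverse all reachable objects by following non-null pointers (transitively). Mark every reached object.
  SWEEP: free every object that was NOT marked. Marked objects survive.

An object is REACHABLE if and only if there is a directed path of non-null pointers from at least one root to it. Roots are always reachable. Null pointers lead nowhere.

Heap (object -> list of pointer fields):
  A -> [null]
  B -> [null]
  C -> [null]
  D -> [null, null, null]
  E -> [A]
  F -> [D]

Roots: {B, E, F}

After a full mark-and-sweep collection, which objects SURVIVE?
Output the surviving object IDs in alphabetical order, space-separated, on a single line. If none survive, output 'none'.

Roots: B E F
Mark B: refs=null, marked=B
Mark E: refs=A, marked=B E
Mark F: refs=D, marked=B E F
Mark A: refs=null, marked=A B E F
Mark D: refs=null null null, marked=A B D E F
Unmarked (collected): C

Answer: A B D E F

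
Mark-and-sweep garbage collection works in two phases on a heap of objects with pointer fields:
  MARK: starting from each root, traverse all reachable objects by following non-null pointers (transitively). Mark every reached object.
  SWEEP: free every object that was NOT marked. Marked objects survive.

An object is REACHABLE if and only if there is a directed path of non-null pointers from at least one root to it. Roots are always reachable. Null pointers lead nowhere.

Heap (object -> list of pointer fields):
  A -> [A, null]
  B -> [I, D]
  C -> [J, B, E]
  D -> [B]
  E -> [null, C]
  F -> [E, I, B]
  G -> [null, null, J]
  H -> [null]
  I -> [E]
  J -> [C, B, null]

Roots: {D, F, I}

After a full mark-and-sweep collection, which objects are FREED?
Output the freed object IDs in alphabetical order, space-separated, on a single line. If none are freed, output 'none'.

Answer: A G H

Derivation:
Roots: D F I
Mark D: refs=B, marked=D
Mark F: refs=E I B, marked=D F
Mark I: refs=E, marked=D F I
Mark B: refs=I D, marked=B D F I
Mark E: refs=null C, marked=B D E F I
Mark C: refs=J B E, marked=B C D E F I
Mark J: refs=C B null, marked=B C D E F I J
Unmarked (collected): A G H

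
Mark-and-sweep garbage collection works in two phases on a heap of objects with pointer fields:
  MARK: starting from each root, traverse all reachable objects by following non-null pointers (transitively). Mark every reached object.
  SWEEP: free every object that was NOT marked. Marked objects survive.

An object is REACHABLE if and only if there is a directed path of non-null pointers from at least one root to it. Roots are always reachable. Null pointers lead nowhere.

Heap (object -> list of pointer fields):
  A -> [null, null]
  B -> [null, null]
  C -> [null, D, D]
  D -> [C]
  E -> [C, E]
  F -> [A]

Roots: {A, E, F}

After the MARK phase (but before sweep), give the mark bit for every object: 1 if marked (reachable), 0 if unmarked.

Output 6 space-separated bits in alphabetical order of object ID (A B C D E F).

Roots: A E F
Mark A: refs=null null, marked=A
Mark E: refs=C E, marked=A E
Mark F: refs=A, marked=A E F
Mark C: refs=null D D, marked=A C E F
Mark D: refs=C, marked=A C D E F
Unmarked (collected): B

Answer: 1 0 1 1 1 1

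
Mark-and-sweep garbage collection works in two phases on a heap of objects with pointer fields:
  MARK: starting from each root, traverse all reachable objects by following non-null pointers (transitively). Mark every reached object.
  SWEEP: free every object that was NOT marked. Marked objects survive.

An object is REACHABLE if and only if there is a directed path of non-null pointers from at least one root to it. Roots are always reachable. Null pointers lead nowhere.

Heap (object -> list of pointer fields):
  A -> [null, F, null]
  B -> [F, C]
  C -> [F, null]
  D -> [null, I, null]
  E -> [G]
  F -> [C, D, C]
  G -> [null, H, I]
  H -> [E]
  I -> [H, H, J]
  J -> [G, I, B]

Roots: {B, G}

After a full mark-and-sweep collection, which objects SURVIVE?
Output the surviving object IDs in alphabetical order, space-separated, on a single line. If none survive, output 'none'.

Roots: B G
Mark B: refs=F C, marked=B
Mark G: refs=null H I, marked=B G
Mark F: refs=C D C, marked=B F G
Mark C: refs=F null, marked=B C F G
Mark H: refs=E, marked=B C F G H
Mark I: refs=H H J, marked=B C F G H I
Mark D: refs=null I null, marked=B C D F G H I
Mark E: refs=G, marked=B C D E F G H I
Mark J: refs=G I B, marked=B C D E F G H I J
Unmarked (collected): A

Answer: B C D E F G H I J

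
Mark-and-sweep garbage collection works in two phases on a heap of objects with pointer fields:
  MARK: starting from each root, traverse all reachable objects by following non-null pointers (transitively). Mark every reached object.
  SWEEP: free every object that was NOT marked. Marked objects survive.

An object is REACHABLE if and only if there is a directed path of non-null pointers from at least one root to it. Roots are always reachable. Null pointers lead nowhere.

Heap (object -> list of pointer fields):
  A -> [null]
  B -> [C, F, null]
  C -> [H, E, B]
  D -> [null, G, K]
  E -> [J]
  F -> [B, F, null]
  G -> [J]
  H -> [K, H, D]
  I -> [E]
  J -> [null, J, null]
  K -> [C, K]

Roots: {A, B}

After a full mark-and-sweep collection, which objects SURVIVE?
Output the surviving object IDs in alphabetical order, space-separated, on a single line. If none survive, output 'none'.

Roots: A B
Mark A: refs=null, marked=A
Mark B: refs=C F null, marked=A B
Mark C: refs=H E B, marked=A B C
Mark F: refs=B F null, marked=A B C F
Mark H: refs=K H D, marked=A B C F H
Mark E: refs=J, marked=A B C E F H
Mark K: refs=C K, marked=A B C E F H K
Mark D: refs=null G K, marked=A B C D E F H K
Mark J: refs=null J null, marked=A B C D E F H J K
Mark G: refs=J, marked=A B C D E F G H J K
Unmarked (collected): I

Answer: A B C D E F G H J K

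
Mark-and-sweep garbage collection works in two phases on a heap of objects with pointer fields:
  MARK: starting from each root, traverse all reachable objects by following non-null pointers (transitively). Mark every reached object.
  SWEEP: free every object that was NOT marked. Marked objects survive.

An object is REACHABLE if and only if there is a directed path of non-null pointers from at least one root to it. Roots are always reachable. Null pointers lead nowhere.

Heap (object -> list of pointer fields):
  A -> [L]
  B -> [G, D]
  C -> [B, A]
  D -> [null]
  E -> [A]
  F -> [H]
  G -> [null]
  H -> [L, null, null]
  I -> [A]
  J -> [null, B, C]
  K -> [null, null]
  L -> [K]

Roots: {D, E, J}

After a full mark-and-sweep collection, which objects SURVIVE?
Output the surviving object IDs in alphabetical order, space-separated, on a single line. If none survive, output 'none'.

Answer: A B C D E G J K L

Derivation:
Roots: D E J
Mark D: refs=null, marked=D
Mark E: refs=A, marked=D E
Mark J: refs=null B C, marked=D E J
Mark A: refs=L, marked=A D E J
Mark B: refs=G D, marked=A B D E J
Mark C: refs=B A, marked=A B C D E J
Mark L: refs=K, marked=A B C D E J L
Mark G: refs=null, marked=A B C D E G J L
Mark K: refs=null null, marked=A B C D E G J K L
Unmarked (collected): F H I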